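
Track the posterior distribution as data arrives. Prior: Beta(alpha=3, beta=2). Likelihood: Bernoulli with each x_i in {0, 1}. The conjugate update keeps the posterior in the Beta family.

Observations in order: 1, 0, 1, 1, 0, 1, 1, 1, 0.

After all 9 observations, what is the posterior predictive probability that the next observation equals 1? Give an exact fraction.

9/14

obs 1: x=1 → posterior Beta(4, 2)
obs 2: x=0 → posterior Beta(4, 3)
obs 3: x=1 → posterior Beta(5, 3)
obs 4: x=1 → posterior Beta(6, 3)
obs 5: x=0 → posterior Beta(6, 4)
obs 6: x=1 → posterior Beta(7, 4)
obs 7: x=1 → posterior Beta(8, 4)
obs 8: x=1 → posterior Beta(9, 4)
obs 9: x=0 → posterior Beta(9, 5)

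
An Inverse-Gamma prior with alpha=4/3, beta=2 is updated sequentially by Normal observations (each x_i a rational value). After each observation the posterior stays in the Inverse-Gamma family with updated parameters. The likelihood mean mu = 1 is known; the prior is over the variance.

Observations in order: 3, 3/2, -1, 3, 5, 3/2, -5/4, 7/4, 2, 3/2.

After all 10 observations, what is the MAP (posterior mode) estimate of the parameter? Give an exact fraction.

obs 1: x=3 → posterior Inverse-Gamma(11/6, 4)
obs 2: x=3/2 → posterior Inverse-Gamma(7/3, 33/8)
obs 3: x=-1 → posterior Inverse-Gamma(17/6, 49/8)
obs 4: x=3 → posterior Inverse-Gamma(10/3, 65/8)
obs 5: x=5 → posterior Inverse-Gamma(23/6, 129/8)
obs 6: x=3/2 → posterior Inverse-Gamma(13/3, 65/4)
obs 7: x=-5/4 → posterior Inverse-Gamma(29/6, 601/32)
obs 8: x=7/4 → posterior Inverse-Gamma(16/3, 305/16)
obs 9: x=2 → posterior Inverse-Gamma(35/6, 313/16)
obs 10: x=3/2 → posterior Inverse-Gamma(19/3, 315/16)

945/352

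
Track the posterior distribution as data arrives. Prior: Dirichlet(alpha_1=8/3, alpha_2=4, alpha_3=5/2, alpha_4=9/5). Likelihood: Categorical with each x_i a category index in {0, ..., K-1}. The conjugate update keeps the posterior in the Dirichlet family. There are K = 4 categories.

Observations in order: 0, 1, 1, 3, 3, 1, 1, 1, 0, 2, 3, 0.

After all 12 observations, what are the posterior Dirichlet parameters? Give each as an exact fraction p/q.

alpha_1=17/3, alpha_2=9, alpha_3=7/2, alpha_4=24/5

obs 1: x=0 → posterior Dirichlet(11/3, 4, 5/2, 9/5)
obs 2: x=1 → posterior Dirichlet(11/3, 5, 5/2, 9/5)
obs 3: x=1 → posterior Dirichlet(11/3, 6, 5/2, 9/5)
obs 4: x=3 → posterior Dirichlet(11/3, 6, 5/2, 14/5)
obs 5: x=3 → posterior Dirichlet(11/3, 6, 5/2, 19/5)
obs 6: x=1 → posterior Dirichlet(11/3, 7, 5/2, 19/5)
obs 7: x=1 → posterior Dirichlet(11/3, 8, 5/2, 19/5)
obs 8: x=1 → posterior Dirichlet(11/3, 9, 5/2, 19/5)
obs 9: x=0 → posterior Dirichlet(14/3, 9, 5/2, 19/5)
obs 10: x=2 → posterior Dirichlet(14/3, 9, 7/2, 19/5)
obs 11: x=3 → posterior Dirichlet(14/3, 9, 7/2, 24/5)
obs 12: x=0 → posterior Dirichlet(17/3, 9, 7/2, 24/5)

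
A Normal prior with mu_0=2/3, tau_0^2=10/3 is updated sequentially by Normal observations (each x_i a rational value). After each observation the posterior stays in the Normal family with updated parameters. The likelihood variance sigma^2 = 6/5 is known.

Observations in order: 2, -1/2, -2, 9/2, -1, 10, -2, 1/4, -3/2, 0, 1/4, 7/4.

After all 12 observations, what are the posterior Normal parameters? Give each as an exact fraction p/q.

obs 1: x=2 → posterior Normal(28/17, 15/17)
obs 2: x=-1/2 → posterior Normal(87/118, 30/59)
obs 3: x=-2 → posterior Normal(-13/168, 5/14)
obs 4: x=9/2 → posterior Normal(106/109, 30/109)
obs 5: x=-1 → posterior Normal(81/134, 15/67)
obs 6: x=10 → posterior Normal(331/159, 10/53)
obs 7: x=-2 → posterior Normal(281/184, 15/92)
obs 8: x=1/4 → posterior Normal(1149/836, 30/209)
obs 9: x=-3/2 → posterior Normal(111/104, 5/39)
obs 10: x=0 → posterior Normal(27/28, 30/259)
obs 11: x=1/4 → posterior Normal(64/71, 15/142)
obs 12: x=7/4 → posterior Normal(1199/1236, 10/103)

mu_0=1199/1236, tau_0^2=10/103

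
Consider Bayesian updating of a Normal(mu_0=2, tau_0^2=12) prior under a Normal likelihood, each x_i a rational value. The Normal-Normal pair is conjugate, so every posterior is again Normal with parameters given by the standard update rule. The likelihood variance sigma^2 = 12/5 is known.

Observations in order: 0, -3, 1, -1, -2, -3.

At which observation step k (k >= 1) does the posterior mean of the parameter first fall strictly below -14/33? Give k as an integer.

obs 1: x=0 → posterior Normal(1/3, 2)
obs 2: x=-3 → posterior Normal(-13/11, 12/11)
obs 3: x=1 → posterior Normal(-1/2, 3/4)
obs 4: x=-1 → posterior Normal(-13/21, 4/7)
obs 5: x=-2 → posterior Normal(-23/26, 6/13)
obs 6: x=-3 → posterior Normal(-38/31, 12/31)

k = 2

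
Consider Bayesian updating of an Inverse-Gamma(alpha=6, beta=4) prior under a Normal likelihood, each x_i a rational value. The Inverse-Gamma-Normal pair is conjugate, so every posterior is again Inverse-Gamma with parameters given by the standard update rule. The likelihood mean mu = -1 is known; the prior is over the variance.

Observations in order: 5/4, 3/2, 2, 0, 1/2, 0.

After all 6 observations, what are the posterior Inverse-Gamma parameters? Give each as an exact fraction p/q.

alpha=9, beta=521/32

obs 1: x=5/4 → posterior Inverse-Gamma(13/2, 209/32)
obs 2: x=3/2 → posterior Inverse-Gamma(7, 309/32)
obs 3: x=2 → posterior Inverse-Gamma(15/2, 453/32)
obs 4: x=0 → posterior Inverse-Gamma(8, 469/32)
obs 5: x=1/2 → posterior Inverse-Gamma(17/2, 505/32)
obs 6: x=0 → posterior Inverse-Gamma(9, 521/32)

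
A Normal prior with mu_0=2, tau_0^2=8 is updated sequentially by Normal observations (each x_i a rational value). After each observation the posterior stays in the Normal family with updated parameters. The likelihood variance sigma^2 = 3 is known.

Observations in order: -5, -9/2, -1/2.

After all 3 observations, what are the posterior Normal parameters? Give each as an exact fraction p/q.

obs 1: x=-5 → posterior Normal(-34/11, 24/11)
obs 2: x=-9/2 → posterior Normal(-70/19, 24/19)
obs 3: x=-1/2 → posterior Normal(-74/27, 8/9)

mu_0=-74/27, tau_0^2=8/9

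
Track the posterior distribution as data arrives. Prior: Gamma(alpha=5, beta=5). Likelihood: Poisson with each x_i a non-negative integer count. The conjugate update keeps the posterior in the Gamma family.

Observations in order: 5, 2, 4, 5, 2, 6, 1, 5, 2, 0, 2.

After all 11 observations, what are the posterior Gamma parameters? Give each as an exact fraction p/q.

alpha=39, beta=16

obs 1: x=5 → posterior Gamma(10, 6)
obs 2: x=2 → posterior Gamma(12, 7)
obs 3: x=4 → posterior Gamma(16, 8)
obs 4: x=5 → posterior Gamma(21, 9)
obs 5: x=2 → posterior Gamma(23, 10)
obs 6: x=6 → posterior Gamma(29, 11)
obs 7: x=1 → posterior Gamma(30, 12)
obs 8: x=5 → posterior Gamma(35, 13)
obs 9: x=2 → posterior Gamma(37, 14)
obs 10: x=0 → posterior Gamma(37, 15)
obs 11: x=2 → posterior Gamma(39, 16)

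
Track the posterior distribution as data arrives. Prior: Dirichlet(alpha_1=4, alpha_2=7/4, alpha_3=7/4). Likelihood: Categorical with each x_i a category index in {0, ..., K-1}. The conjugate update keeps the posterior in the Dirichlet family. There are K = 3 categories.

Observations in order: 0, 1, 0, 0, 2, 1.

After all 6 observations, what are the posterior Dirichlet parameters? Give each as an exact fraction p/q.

obs 1: x=0 → posterior Dirichlet(5, 7/4, 7/4)
obs 2: x=1 → posterior Dirichlet(5, 11/4, 7/4)
obs 3: x=0 → posterior Dirichlet(6, 11/4, 7/4)
obs 4: x=0 → posterior Dirichlet(7, 11/4, 7/4)
obs 5: x=2 → posterior Dirichlet(7, 11/4, 11/4)
obs 6: x=1 → posterior Dirichlet(7, 15/4, 11/4)

alpha_1=7, alpha_2=15/4, alpha_3=11/4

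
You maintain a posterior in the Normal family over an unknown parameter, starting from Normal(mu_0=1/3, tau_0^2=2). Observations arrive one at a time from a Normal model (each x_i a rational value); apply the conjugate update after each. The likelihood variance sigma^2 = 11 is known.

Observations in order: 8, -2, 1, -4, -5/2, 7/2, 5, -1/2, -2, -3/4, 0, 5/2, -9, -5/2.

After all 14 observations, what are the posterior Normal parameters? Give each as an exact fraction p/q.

mu_0=-17/234, tau_0^2=22/39

obs 1: x=8 → posterior Normal(59/39, 22/13)
obs 2: x=-2 → posterior Normal(47/45, 22/15)
obs 3: x=1 → posterior Normal(53/51, 22/17)
obs 4: x=-4 → posterior Normal(29/57, 22/19)
obs 5: x=-5/2 → posterior Normal(2/9, 22/21)
obs 6: x=7/2 → posterior Normal(35/69, 22/23)
obs 7: x=5 → posterior Normal(13/15, 22/25)
obs 8: x=-1/2 → posterior Normal(62/81, 22/27)
obs 9: x=-2 → posterior Normal(50/87, 22/29)
obs 10: x=-3/4 → posterior Normal(91/186, 22/31)
obs 11: x=0 → posterior Normal(91/198, 2/3)
obs 12: x=5/2 → posterior Normal(121/210, 22/35)
obs 13: x=-9 → posterior Normal(13/222, 22/37)
obs 14: x=-5/2 → posterior Normal(-17/234, 22/39)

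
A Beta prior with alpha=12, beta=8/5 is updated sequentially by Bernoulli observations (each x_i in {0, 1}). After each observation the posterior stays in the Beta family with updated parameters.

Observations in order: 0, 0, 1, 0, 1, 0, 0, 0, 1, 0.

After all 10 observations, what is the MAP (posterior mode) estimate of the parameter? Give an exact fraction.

35/54

obs 1: x=0 → posterior Beta(12, 13/5)
obs 2: x=0 → posterior Beta(12, 18/5)
obs 3: x=1 → posterior Beta(13, 18/5)
obs 4: x=0 → posterior Beta(13, 23/5)
obs 5: x=1 → posterior Beta(14, 23/5)
obs 6: x=0 → posterior Beta(14, 28/5)
obs 7: x=0 → posterior Beta(14, 33/5)
obs 8: x=0 → posterior Beta(14, 38/5)
obs 9: x=1 → posterior Beta(15, 38/5)
obs 10: x=0 → posterior Beta(15, 43/5)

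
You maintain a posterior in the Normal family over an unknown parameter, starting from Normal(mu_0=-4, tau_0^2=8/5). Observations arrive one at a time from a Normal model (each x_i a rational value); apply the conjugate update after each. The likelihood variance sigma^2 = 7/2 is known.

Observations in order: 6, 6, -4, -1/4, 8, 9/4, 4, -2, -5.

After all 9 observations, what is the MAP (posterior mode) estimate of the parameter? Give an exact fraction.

obs 1: x=6 → posterior Normal(-44/51, 56/51)
obs 2: x=6 → posterior Normal(52/67, 56/67)
obs 3: x=-4 → posterior Normal(-12/83, 56/83)
obs 4: x=-1/4 → posterior Normal(-16/99, 56/99)
obs 5: x=8 → posterior Normal(112/115, 56/115)
obs 6: x=9/4 → posterior Normal(148/131, 56/131)
obs 7: x=4 → posterior Normal(212/147, 8/21)
obs 8: x=-2 → posterior Normal(180/163, 56/163)
obs 9: x=-5 → posterior Normal(100/179, 56/179)

100/179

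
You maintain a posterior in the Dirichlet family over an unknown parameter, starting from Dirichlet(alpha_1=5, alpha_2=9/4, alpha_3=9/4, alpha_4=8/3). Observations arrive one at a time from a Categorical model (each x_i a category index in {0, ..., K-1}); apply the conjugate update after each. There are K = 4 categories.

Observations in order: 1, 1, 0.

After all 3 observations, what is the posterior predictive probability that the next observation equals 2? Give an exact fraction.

27/182

obs 1: x=1 → posterior Dirichlet(5, 13/4, 9/4, 8/3)
obs 2: x=1 → posterior Dirichlet(5, 17/4, 9/4, 8/3)
obs 3: x=0 → posterior Dirichlet(6, 17/4, 9/4, 8/3)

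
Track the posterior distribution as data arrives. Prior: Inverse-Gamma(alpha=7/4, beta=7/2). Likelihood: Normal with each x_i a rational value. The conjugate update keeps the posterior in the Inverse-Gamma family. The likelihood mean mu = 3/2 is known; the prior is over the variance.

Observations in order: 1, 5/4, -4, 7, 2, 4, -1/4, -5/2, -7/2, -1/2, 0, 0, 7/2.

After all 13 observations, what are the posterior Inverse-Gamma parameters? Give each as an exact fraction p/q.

alpha=33/4, beta=1047/16

obs 1: x=1 → posterior Inverse-Gamma(9/4, 29/8)
obs 2: x=5/4 → posterior Inverse-Gamma(11/4, 117/32)
obs 3: x=-4 → posterior Inverse-Gamma(13/4, 601/32)
obs 4: x=7 → posterior Inverse-Gamma(15/4, 1085/32)
obs 5: x=2 → posterior Inverse-Gamma(17/4, 1089/32)
obs 6: x=4 → posterior Inverse-Gamma(19/4, 1189/32)
obs 7: x=-1/4 → posterior Inverse-Gamma(21/4, 619/16)
obs 8: x=-5/2 → posterior Inverse-Gamma(23/4, 747/16)
obs 9: x=-7/2 → posterior Inverse-Gamma(25/4, 947/16)
obs 10: x=-1/2 → posterior Inverse-Gamma(27/4, 979/16)
obs 11: x=0 → posterior Inverse-Gamma(29/4, 997/16)
obs 12: x=0 → posterior Inverse-Gamma(31/4, 1015/16)
obs 13: x=7/2 → posterior Inverse-Gamma(33/4, 1047/16)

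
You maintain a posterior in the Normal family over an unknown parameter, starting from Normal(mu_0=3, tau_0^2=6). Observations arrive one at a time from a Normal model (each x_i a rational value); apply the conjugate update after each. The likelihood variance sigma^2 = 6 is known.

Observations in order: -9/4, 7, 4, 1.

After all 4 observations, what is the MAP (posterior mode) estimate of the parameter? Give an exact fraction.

obs 1: x=-9/4 → posterior Normal(3/8, 3)
obs 2: x=7 → posterior Normal(31/12, 2)
obs 3: x=4 → posterior Normal(47/16, 3/2)
obs 4: x=1 → posterior Normal(51/20, 6/5)

51/20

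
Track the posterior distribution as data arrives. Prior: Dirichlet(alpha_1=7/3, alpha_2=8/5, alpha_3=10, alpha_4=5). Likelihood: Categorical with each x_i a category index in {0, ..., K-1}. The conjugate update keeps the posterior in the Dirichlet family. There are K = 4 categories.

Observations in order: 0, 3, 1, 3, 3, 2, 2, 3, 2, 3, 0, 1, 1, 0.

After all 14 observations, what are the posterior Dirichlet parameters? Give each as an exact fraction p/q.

alpha_1=16/3, alpha_2=23/5, alpha_3=13, alpha_4=10

obs 1: x=0 → posterior Dirichlet(10/3, 8/5, 10, 5)
obs 2: x=3 → posterior Dirichlet(10/3, 8/5, 10, 6)
obs 3: x=1 → posterior Dirichlet(10/3, 13/5, 10, 6)
obs 4: x=3 → posterior Dirichlet(10/3, 13/5, 10, 7)
obs 5: x=3 → posterior Dirichlet(10/3, 13/5, 10, 8)
obs 6: x=2 → posterior Dirichlet(10/3, 13/5, 11, 8)
obs 7: x=2 → posterior Dirichlet(10/3, 13/5, 12, 8)
obs 8: x=3 → posterior Dirichlet(10/3, 13/5, 12, 9)
obs 9: x=2 → posterior Dirichlet(10/3, 13/5, 13, 9)
obs 10: x=3 → posterior Dirichlet(10/3, 13/5, 13, 10)
obs 11: x=0 → posterior Dirichlet(13/3, 13/5, 13, 10)
obs 12: x=1 → posterior Dirichlet(13/3, 18/5, 13, 10)
obs 13: x=1 → posterior Dirichlet(13/3, 23/5, 13, 10)
obs 14: x=0 → posterior Dirichlet(16/3, 23/5, 13, 10)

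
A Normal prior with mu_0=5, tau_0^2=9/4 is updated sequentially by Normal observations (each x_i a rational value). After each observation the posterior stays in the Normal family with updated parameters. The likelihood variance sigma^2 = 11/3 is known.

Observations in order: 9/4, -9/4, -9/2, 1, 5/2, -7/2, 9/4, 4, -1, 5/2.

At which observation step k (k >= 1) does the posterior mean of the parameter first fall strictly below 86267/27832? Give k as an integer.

obs 1: x=9/4 → posterior Normal(1123/284, 99/71)
obs 2: x=-9/4 → posterior Normal(110/49, 99/98)
obs 3: x=-9/2 → posterior Normal(197/250, 99/125)
obs 4: x=1 → posterior Normal(251/304, 99/152)
obs 5: x=5/2 → posterior Normal(193/179, 99/179)
obs 6: x=-7/2 → posterior Normal(197/412, 99/206)
obs 7: x=9/4 → posterior Normal(637/932, 99/233)
obs 8: x=4 → posterior Normal(1069/1040, 99/260)
obs 9: x=-1 → posterior Normal(961/1148, 99/287)
obs 10: x=5/2 → posterior Normal(1231/1256, 99/314)

k = 2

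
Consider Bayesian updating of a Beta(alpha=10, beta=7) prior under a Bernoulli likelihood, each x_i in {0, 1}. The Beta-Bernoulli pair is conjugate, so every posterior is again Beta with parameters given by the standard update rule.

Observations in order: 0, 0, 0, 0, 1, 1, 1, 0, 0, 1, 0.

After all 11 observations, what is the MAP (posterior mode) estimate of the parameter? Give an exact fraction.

obs 1: x=0 → posterior Beta(10, 8)
obs 2: x=0 → posterior Beta(10, 9)
obs 3: x=0 → posterior Beta(10, 10)
obs 4: x=0 → posterior Beta(10, 11)
obs 5: x=1 → posterior Beta(11, 11)
obs 6: x=1 → posterior Beta(12, 11)
obs 7: x=1 → posterior Beta(13, 11)
obs 8: x=0 → posterior Beta(13, 12)
obs 9: x=0 → posterior Beta(13, 13)
obs 10: x=1 → posterior Beta(14, 13)
obs 11: x=0 → posterior Beta(14, 14)

1/2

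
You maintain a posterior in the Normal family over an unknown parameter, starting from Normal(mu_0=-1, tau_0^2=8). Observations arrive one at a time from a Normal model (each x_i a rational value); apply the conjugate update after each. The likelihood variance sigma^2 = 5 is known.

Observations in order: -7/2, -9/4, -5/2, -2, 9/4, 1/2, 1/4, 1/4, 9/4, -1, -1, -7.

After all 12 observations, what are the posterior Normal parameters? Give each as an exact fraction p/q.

obs 1: x=-7/2 → posterior Normal(-33/13, 40/13)
obs 2: x=-9/4 → posterior Normal(-17/7, 40/21)
obs 3: x=-5/2 → posterior Normal(-71/29, 40/29)
obs 4: x=-2 → posterior Normal(-87/37, 40/37)
obs 5: x=9/4 → posterior Normal(-23/15, 8/9)
obs 6: x=1/2 → posterior Normal(-65/53, 40/53)
obs 7: x=1/4 → posterior Normal(-63/61, 40/61)
obs 8: x=1/4 → posterior Normal(-61/69, 40/69)
obs 9: x=9/4 → posterior Normal(-43/77, 40/77)
obs 10: x=-1 → posterior Normal(-3/5, 8/17)
obs 11: x=-1 → posterior Normal(-59/93, 40/93)
obs 12: x=-7 → posterior Normal(-115/101, 40/101)

mu_0=-115/101, tau_0^2=40/101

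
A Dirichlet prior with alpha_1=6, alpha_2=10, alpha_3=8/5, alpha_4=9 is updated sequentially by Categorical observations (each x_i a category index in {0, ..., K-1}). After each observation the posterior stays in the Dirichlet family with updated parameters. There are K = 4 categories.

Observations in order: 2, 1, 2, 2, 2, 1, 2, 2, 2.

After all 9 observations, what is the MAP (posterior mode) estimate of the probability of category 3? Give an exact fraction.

20/79

obs 1: x=2 → posterior Dirichlet(6, 10, 13/5, 9)
obs 2: x=1 → posterior Dirichlet(6, 11, 13/5, 9)
obs 3: x=2 → posterior Dirichlet(6, 11, 18/5, 9)
obs 4: x=2 → posterior Dirichlet(6, 11, 23/5, 9)
obs 5: x=2 → posterior Dirichlet(6, 11, 28/5, 9)
obs 6: x=1 → posterior Dirichlet(6, 12, 28/5, 9)
obs 7: x=2 → posterior Dirichlet(6, 12, 33/5, 9)
obs 8: x=2 → posterior Dirichlet(6, 12, 38/5, 9)
obs 9: x=2 → posterior Dirichlet(6, 12, 43/5, 9)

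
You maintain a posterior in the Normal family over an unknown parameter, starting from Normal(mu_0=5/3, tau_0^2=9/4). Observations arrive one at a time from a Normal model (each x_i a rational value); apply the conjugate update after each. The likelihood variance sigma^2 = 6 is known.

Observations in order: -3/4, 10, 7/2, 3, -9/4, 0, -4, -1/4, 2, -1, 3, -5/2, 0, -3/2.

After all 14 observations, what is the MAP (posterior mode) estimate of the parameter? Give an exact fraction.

obs 1: x=-3/4 → posterior Normal(133/132, 18/11)
obs 2: x=10 → posterior Normal(493/168, 9/7)
obs 3: x=7/2 → posterior Normal(619/204, 18/17)
obs 4: x=3 → posterior Normal(727/240, 9/10)
obs 5: x=-9/4 → posterior Normal(323/138, 18/23)
obs 6: x=0 → posterior Normal(323/156, 9/13)
obs 7: x=-4 → posterior Normal(251/174, 18/29)
obs 8: x=-1/4 → posterior Normal(493/384, 9/16)
obs 9: x=2 → posterior Normal(113/84, 18/35)
obs 10: x=-1 → posterior Normal(529/456, 9/19)
obs 11: x=3 → posterior Normal(637/492, 18/41)
obs 12: x=-5/2 → posterior Normal(547/528, 9/22)
obs 13: x=0 → posterior Normal(547/564, 18/47)
obs 14: x=-3/2 → posterior Normal(493/600, 9/25)

493/600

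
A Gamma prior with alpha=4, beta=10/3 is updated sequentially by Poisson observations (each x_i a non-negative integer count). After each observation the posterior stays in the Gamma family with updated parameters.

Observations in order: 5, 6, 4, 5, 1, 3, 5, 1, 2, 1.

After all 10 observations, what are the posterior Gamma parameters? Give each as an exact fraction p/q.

alpha=37, beta=40/3

obs 1: x=5 → posterior Gamma(9, 13/3)
obs 2: x=6 → posterior Gamma(15, 16/3)
obs 3: x=4 → posterior Gamma(19, 19/3)
obs 4: x=5 → posterior Gamma(24, 22/3)
obs 5: x=1 → posterior Gamma(25, 25/3)
obs 6: x=3 → posterior Gamma(28, 28/3)
obs 7: x=5 → posterior Gamma(33, 31/3)
obs 8: x=1 → posterior Gamma(34, 34/3)
obs 9: x=2 → posterior Gamma(36, 37/3)
obs 10: x=1 → posterior Gamma(37, 40/3)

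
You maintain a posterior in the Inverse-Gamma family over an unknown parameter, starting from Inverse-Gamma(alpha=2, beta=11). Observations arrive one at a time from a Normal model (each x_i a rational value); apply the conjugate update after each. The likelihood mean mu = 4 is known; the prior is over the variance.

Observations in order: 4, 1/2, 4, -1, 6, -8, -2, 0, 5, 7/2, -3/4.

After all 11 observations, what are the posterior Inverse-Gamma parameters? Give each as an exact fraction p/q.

obs 1: x=4 → posterior Inverse-Gamma(5/2, 11)
obs 2: x=1/2 → posterior Inverse-Gamma(3, 137/8)
obs 3: x=4 → posterior Inverse-Gamma(7/2, 137/8)
obs 4: x=-1 → posterior Inverse-Gamma(4, 237/8)
obs 5: x=6 → posterior Inverse-Gamma(9/2, 253/8)
obs 6: x=-8 → posterior Inverse-Gamma(5, 829/8)
obs 7: x=-2 → posterior Inverse-Gamma(11/2, 973/8)
obs 8: x=0 → posterior Inverse-Gamma(6, 1037/8)
obs 9: x=5 → posterior Inverse-Gamma(13/2, 1041/8)
obs 10: x=7/2 → posterior Inverse-Gamma(7, 521/4)
obs 11: x=-3/4 → posterior Inverse-Gamma(15/2, 4529/32)

alpha=15/2, beta=4529/32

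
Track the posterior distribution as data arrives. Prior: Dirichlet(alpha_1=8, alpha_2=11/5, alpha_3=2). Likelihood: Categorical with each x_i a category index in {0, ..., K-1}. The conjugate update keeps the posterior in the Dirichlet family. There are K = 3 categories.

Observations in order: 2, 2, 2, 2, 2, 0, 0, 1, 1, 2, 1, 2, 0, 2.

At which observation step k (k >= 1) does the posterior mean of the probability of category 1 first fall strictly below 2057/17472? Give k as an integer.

obs 1: x=2 → posterior Dirichlet(8, 11/5, 3)
obs 2: x=2 → posterior Dirichlet(8, 11/5, 4)
obs 3: x=2 → posterior Dirichlet(8, 11/5, 5)
obs 4: x=2 → posterior Dirichlet(8, 11/5, 6)
obs 5: x=2 → posterior Dirichlet(8, 11/5, 7)
obs 6: x=0 → posterior Dirichlet(9, 11/5, 7)
obs 7: x=0 → posterior Dirichlet(10, 11/5, 7)
obs 8: x=1 → posterior Dirichlet(10, 16/5, 7)
obs 9: x=1 → posterior Dirichlet(10, 21/5, 7)
obs 10: x=2 → posterior Dirichlet(10, 21/5, 8)
obs 11: x=1 → posterior Dirichlet(10, 26/5, 8)
obs 12: x=2 → posterior Dirichlet(10, 26/5, 9)
obs 13: x=0 → posterior Dirichlet(11, 26/5, 9)
obs 14: x=2 → posterior Dirichlet(11, 26/5, 10)

k = 7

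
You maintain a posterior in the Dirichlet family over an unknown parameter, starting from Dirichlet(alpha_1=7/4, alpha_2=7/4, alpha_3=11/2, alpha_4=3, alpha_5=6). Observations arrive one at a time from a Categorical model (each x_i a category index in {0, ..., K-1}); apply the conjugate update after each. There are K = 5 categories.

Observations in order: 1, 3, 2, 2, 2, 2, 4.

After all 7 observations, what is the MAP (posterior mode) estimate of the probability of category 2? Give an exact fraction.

obs 1: x=1 → posterior Dirichlet(7/4, 11/4, 11/2, 3, 6)
obs 2: x=3 → posterior Dirichlet(7/4, 11/4, 11/2, 4, 6)
obs 3: x=2 → posterior Dirichlet(7/4, 11/4, 13/2, 4, 6)
obs 4: x=2 → posterior Dirichlet(7/4, 11/4, 15/2, 4, 6)
obs 5: x=2 → posterior Dirichlet(7/4, 11/4, 17/2, 4, 6)
obs 6: x=2 → posterior Dirichlet(7/4, 11/4, 19/2, 4, 6)
obs 7: x=4 → posterior Dirichlet(7/4, 11/4, 19/2, 4, 7)

17/40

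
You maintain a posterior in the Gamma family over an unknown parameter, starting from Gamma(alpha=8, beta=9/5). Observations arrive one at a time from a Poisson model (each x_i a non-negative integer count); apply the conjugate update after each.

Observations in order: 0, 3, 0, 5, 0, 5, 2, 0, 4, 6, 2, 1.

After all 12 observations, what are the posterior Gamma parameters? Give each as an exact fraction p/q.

obs 1: x=0 → posterior Gamma(8, 14/5)
obs 2: x=3 → posterior Gamma(11, 19/5)
obs 3: x=0 → posterior Gamma(11, 24/5)
obs 4: x=5 → posterior Gamma(16, 29/5)
obs 5: x=0 → posterior Gamma(16, 34/5)
obs 6: x=5 → posterior Gamma(21, 39/5)
obs 7: x=2 → posterior Gamma(23, 44/5)
obs 8: x=0 → posterior Gamma(23, 49/5)
obs 9: x=4 → posterior Gamma(27, 54/5)
obs 10: x=6 → posterior Gamma(33, 59/5)
obs 11: x=2 → posterior Gamma(35, 64/5)
obs 12: x=1 → posterior Gamma(36, 69/5)

alpha=36, beta=69/5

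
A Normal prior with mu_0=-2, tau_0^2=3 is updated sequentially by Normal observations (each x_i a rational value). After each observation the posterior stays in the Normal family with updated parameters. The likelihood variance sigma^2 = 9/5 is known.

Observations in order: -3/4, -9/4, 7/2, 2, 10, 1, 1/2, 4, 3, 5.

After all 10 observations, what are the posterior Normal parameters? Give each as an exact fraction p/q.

obs 1: x=-3/4 → posterior Normal(-39/32, 9/8)
obs 2: x=-9/4 → posterior Normal(-21/13, 9/13)
obs 3: x=7/2 → posterior Normal(-7/36, 1/2)
obs 4: x=2 → posterior Normal(13/46, 9/23)
obs 5: x=10 → posterior Normal(113/56, 9/28)
obs 6: x=1 → posterior Normal(41/22, 3/11)
obs 7: x=1/2 → posterior Normal(32/19, 9/38)
obs 8: x=4 → posterior Normal(84/43, 9/43)
obs 9: x=3 → posterior Normal(33/16, 3/16)
obs 10: x=5 → posterior Normal(124/53, 9/53)

mu_0=124/53, tau_0^2=9/53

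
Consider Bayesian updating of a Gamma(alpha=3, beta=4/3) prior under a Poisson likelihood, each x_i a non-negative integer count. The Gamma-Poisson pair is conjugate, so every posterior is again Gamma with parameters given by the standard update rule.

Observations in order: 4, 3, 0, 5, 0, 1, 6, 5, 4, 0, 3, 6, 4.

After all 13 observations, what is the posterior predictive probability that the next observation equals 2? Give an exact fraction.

obs 1: x=4 → posterior Gamma(7, 7/3)
obs 2: x=3 → posterior Gamma(10, 10/3)
obs 3: x=0 → posterior Gamma(10, 13/3)
obs 4: x=5 → posterior Gamma(15, 16/3)
obs 5: x=0 → posterior Gamma(15, 19/3)
obs 6: x=1 → posterior Gamma(16, 22/3)
obs 7: x=6 → posterior Gamma(22, 25/3)
obs 8: x=5 → posterior Gamma(27, 28/3)
obs 9: x=4 → posterior Gamma(31, 31/3)
obs 10: x=0 → posterior Gamma(31, 34/3)
obs 11: x=3 → posterior Gamma(34, 37/3)
obs 12: x=6 → posterior Gamma(40, 40/3)
obs 13: x=4 → posterior Gamma(44, 43/3)

3322459945055153197450367862591276940406284000285851394991342473475574298455/15340173150397137115330216823820198949894085322539426640041329877182576590848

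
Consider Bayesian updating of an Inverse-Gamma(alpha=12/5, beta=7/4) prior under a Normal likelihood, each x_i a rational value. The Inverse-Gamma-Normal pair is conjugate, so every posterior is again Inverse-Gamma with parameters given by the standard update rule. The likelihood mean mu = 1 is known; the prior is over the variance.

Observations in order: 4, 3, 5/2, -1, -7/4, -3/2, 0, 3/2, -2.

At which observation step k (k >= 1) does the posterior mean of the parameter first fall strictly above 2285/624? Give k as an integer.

k = 5

obs 1: x=4 → posterior Inverse-Gamma(29/10, 25/4)
obs 2: x=3 → posterior Inverse-Gamma(17/5, 33/4)
obs 3: x=5/2 → posterior Inverse-Gamma(39/10, 75/8)
obs 4: x=-1 → posterior Inverse-Gamma(22/5, 91/8)
obs 5: x=-7/4 → posterior Inverse-Gamma(49/10, 485/32)
obs 6: x=-3/2 → posterior Inverse-Gamma(27/5, 585/32)
obs 7: x=0 → posterior Inverse-Gamma(59/10, 601/32)
obs 8: x=3/2 → posterior Inverse-Gamma(32/5, 605/32)
obs 9: x=-2 → posterior Inverse-Gamma(69/10, 749/32)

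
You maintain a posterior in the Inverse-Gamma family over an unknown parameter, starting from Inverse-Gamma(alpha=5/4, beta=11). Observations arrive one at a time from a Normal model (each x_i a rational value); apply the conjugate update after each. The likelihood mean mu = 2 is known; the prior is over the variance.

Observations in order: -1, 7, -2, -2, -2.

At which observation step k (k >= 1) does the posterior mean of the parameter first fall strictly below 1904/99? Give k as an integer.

k = 5

obs 1: x=-1 → posterior Inverse-Gamma(7/4, 31/2)
obs 2: x=7 → posterior Inverse-Gamma(9/4, 28)
obs 3: x=-2 → posterior Inverse-Gamma(11/4, 36)
obs 4: x=-2 → posterior Inverse-Gamma(13/4, 44)
obs 5: x=-2 → posterior Inverse-Gamma(15/4, 52)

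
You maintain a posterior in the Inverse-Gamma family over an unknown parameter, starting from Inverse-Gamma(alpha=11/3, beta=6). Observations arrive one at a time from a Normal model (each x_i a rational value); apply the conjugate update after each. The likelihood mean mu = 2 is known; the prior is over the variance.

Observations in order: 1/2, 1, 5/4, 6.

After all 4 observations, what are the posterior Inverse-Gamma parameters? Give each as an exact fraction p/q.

obs 1: x=1/2 → posterior Inverse-Gamma(25/6, 57/8)
obs 2: x=1 → posterior Inverse-Gamma(14/3, 61/8)
obs 3: x=5/4 → posterior Inverse-Gamma(31/6, 253/32)
obs 4: x=6 → posterior Inverse-Gamma(17/3, 509/32)

alpha=17/3, beta=509/32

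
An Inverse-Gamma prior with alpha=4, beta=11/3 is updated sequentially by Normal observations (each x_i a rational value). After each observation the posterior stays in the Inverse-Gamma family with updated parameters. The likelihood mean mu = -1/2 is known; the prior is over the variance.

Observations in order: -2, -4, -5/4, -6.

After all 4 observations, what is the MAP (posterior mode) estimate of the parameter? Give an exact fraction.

361/96

obs 1: x=-2 → posterior Inverse-Gamma(9/2, 115/24)
obs 2: x=-4 → posterior Inverse-Gamma(5, 131/12)
obs 3: x=-5/4 → posterior Inverse-Gamma(11/2, 1075/96)
obs 4: x=-6 → posterior Inverse-Gamma(6, 2527/96)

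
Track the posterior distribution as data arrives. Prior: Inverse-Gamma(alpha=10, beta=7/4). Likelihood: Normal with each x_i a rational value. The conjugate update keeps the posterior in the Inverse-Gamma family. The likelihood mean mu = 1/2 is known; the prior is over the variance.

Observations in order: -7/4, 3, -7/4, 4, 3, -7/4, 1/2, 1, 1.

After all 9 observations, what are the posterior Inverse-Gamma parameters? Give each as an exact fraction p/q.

obs 1: x=-7/4 → posterior Inverse-Gamma(21/2, 137/32)
obs 2: x=3 → posterior Inverse-Gamma(11, 237/32)
obs 3: x=-7/4 → posterior Inverse-Gamma(23/2, 159/16)
obs 4: x=4 → posterior Inverse-Gamma(12, 257/16)
obs 5: x=3 → posterior Inverse-Gamma(25/2, 307/16)
obs 6: x=-7/4 → posterior Inverse-Gamma(13, 695/32)
obs 7: x=1/2 → posterior Inverse-Gamma(27/2, 695/32)
obs 8: x=1 → posterior Inverse-Gamma(14, 699/32)
obs 9: x=1 → posterior Inverse-Gamma(29/2, 703/32)

alpha=29/2, beta=703/32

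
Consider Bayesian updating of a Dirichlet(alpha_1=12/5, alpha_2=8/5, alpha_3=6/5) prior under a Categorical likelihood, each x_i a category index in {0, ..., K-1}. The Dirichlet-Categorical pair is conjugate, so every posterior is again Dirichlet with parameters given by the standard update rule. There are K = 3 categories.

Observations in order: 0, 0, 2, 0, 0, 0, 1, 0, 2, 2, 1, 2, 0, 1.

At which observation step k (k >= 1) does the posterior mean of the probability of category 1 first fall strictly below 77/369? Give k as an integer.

k = 3

obs 1: x=0 → posterior Dirichlet(17/5, 8/5, 6/5)
obs 2: x=0 → posterior Dirichlet(22/5, 8/5, 6/5)
obs 3: x=2 → posterior Dirichlet(22/5, 8/5, 11/5)
obs 4: x=0 → posterior Dirichlet(27/5, 8/5, 11/5)
obs 5: x=0 → posterior Dirichlet(32/5, 8/5, 11/5)
obs 6: x=0 → posterior Dirichlet(37/5, 8/5, 11/5)
obs 7: x=1 → posterior Dirichlet(37/5, 13/5, 11/5)
obs 8: x=0 → posterior Dirichlet(42/5, 13/5, 11/5)
obs 9: x=2 → posterior Dirichlet(42/5, 13/5, 16/5)
obs 10: x=2 → posterior Dirichlet(42/5, 13/5, 21/5)
obs 11: x=1 → posterior Dirichlet(42/5, 18/5, 21/5)
obs 12: x=2 → posterior Dirichlet(42/5, 18/5, 26/5)
obs 13: x=0 → posterior Dirichlet(47/5, 18/5, 26/5)
obs 14: x=1 → posterior Dirichlet(47/5, 23/5, 26/5)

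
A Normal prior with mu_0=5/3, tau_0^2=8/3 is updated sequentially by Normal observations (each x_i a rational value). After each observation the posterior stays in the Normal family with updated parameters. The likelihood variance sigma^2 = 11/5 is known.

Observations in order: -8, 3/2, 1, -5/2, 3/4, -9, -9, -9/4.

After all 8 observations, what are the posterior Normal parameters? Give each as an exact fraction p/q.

obs 1: x=-8 → posterior Normal(-265/73, 88/73)
obs 2: x=3/2 → posterior Normal(-205/113, 88/113)
obs 3: x=1 → posterior Normal(-55/51, 88/153)
obs 4: x=-5/2 → posterior Normal(-265/193, 88/193)
obs 5: x=3/4 → posterior Normal(-235/233, 88/233)
obs 6: x=-9 → posterior Normal(-85/39, 88/273)
obs 7: x=-9 → posterior Normal(-955/313, 88/313)
obs 8: x=-9/4 → posterior Normal(-1045/353, 88/353)

mu_0=-1045/353, tau_0^2=88/353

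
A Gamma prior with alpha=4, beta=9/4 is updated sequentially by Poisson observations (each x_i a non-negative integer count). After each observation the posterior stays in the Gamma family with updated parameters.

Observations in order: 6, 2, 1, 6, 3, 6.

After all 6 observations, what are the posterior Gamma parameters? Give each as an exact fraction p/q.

alpha=28, beta=33/4

obs 1: x=6 → posterior Gamma(10, 13/4)
obs 2: x=2 → posterior Gamma(12, 17/4)
obs 3: x=1 → posterior Gamma(13, 21/4)
obs 4: x=6 → posterior Gamma(19, 25/4)
obs 5: x=3 → posterior Gamma(22, 29/4)
obs 6: x=6 → posterior Gamma(28, 33/4)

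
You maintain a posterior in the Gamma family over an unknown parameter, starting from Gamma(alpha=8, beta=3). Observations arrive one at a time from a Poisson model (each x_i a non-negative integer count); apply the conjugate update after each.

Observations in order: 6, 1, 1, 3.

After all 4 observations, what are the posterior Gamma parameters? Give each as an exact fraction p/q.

alpha=19, beta=7

obs 1: x=6 → posterior Gamma(14, 4)
obs 2: x=1 → posterior Gamma(15, 5)
obs 3: x=1 → posterior Gamma(16, 6)
obs 4: x=3 → posterior Gamma(19, 7)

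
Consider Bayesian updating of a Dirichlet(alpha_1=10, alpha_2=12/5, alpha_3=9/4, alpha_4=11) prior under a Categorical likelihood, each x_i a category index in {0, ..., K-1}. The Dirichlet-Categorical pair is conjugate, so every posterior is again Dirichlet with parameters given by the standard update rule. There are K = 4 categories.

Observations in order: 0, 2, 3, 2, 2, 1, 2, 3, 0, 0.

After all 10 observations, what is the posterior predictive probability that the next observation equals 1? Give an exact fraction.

obs 1: x=0 → posterior Dirichlet(11, 12/5, 9/4, 11)
obs 2: x=2 → posterior Dirichlet(11, 12/5, 13/4, 11)
obs 3: x=3 → posterior Dirichlet(11, 12/5, 13/4, 12)
obs 4: x=2 → posterior Dirichlet(11, 12/5, 17/4, 12)
obs 5: x=2 → posterior Dirichlet(11, 12/5, 21/4, 12)
obs 6: x=1 → posterior Dirichlet(11, 17/5, 21/4, 12)
obs 7: x=2 → posterior Dirichlet(11, 17/5, 25/4, 12)
obs 8: x=3 → posterior Dirichlet(11, 17/5, 25/4, 13)
obs 9: x=0 → posterior Dirichlet(12, 17/5, 25/4, 13)
obs 10: x=0 → posterior Dirichlet(13, 17/5, 25/4, 13)

68/713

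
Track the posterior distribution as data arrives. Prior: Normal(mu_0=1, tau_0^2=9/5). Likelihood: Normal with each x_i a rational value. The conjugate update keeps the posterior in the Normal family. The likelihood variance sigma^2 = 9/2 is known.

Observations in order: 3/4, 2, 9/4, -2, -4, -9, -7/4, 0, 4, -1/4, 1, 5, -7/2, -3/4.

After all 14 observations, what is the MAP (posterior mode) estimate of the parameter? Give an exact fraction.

-5/22

obs 1: x=3/4 → posterior Normal(13/14, 9/7)
obs 2: x=2 → posterior Normal(7/6, 1)
obs 3: x=9/4 → posterior Normal(15/11, 9/11)
obs 4: x=-2 → posterior Normal(11/13, 9/13)
obs 5: x=-4 → posterior Normal(1/5, 3/5)
obs 6: x=-9 → posterior Normal(-15/17, 9/17)
obs 7: x=-7/4 → posterior Normal(-37/38, 9/19)
obs 8: x=0 → posterior Normal(-37/42, 3/7)
obs 9: x=4 → posterior Normal(-21/46, 9/23)
obs 10: x=-1/4 → posterior Normal(-11/25, 9/25)
obs 11: x=1 → posterior Normal(-1/3, 1/3)
obs 12: x=5 → posterior Normal(1/29, 9/29)
obs 13: x=-7/2 → posterior Normal(-6/31, 9/31)
obs 14: x=-3/4 → posterior Normal(-5/22, 3/11)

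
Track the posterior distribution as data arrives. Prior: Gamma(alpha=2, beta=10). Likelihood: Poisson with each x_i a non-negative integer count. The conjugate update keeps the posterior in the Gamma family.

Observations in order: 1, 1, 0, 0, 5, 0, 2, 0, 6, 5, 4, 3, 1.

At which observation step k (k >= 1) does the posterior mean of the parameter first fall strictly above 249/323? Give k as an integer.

obs 1: x=1 → posterior Gamma(3, 11)
obs 2: x=1 → posterior Gamma(4, 12)
obs 3: x=0 → posterior Gamma(4, 13)
obs 4: x=0 → posterior Gamma(4, 14)
obs 5: x=5 → posterior Gamma(9, 15)
obs 6: x=0 → posterior Gamma(9, 16)
obs 7: x=2 → posterior Gamma(11, 17)
obs 8: x=0 → posterior Gamma(11, 18)
obs 9: x=6 → posterior Gamma(17, 19)
obs 10: x=5 → posterior Gamma(22, 20)
obs 11: x=4 → posterior Gamma(26, 21)
obs 12: x=3 → posterior Gamma(29, 22)
obs 13: x=1 → posterior Gamma(30, 23)

k = 9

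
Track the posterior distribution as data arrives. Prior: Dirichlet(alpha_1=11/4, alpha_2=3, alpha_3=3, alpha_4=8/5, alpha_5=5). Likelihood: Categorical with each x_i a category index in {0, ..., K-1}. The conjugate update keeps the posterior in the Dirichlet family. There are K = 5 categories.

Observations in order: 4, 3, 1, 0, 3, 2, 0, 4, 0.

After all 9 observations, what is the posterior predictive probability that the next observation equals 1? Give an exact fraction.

obs 1: x=4 → posterior Dirichlet(11/4, 3, 3, 8/5, 6)
obs 2: x=3 → posterior Dirichlet(11/4, 3, 3, 13/5, 6)
obs 3: x=1 → posterior Dirichlet(11/4, 4, 3, 13/5, 6)
obs 4: x=0 → posterior Dirichlet(15/4, 4, 3, 13/5, 6)
obs 5: x=3 → posterior Dirichlet(15/4, 4, 3, 18/5, 6)
obs 6: x=2 → posterior Dirichlet(15/4, 4, 4, 18/5, 6)
obs 7: x=0 → posterior Dirichlet(19/4, 4, 4, 18/5, 6)
obs 8: x=4 → posterior Dirichlet(19/4, 4, 4, 18/5, 7)
obs 9: x=0 → posterior Dirichlet(23/4, 4, 4, 18/5, 7)

80/487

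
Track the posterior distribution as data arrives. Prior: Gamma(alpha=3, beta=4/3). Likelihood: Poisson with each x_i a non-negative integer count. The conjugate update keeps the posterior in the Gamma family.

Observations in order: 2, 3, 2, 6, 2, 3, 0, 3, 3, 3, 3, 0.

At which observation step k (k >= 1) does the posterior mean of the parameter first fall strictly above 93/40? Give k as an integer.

obs 1: x=2 → posterior Gamma(5, 7/3)
obs 2: x=3 → posterior Gamma(8, 10/3)
obs 3: x=2 → posterior Gamma(10, 13/3)
obs 4: x=6 → posterior Gamma(16, 16/3)
obs 5: x=2 → posterior Gamma(18, 19/3)
obs 6: x=3 → posterior Gamma(21, 22/3)
obs 7: x=0 → posterior Gamma(21, 25/3)
obs 8: x=3 → posterior Gamma(24, 28/3)
obs 9: x=3 → posterior Gamma(27, 31/3)
obs 10: x=3 → posterior Gamma(30, 34/3)
obs 11: x=3 → posterior Gamma(33, 37/3)
obs 12: x=0 → posterior Gamma(33, 40/3)

k = 2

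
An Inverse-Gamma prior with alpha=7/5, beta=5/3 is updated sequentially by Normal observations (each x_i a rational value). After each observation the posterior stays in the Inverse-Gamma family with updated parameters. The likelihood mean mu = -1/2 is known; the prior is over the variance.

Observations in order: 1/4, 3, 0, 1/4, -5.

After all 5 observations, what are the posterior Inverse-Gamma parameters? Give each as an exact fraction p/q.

obs 1: x=1/4 → posterior Inverse-Gamma(19/10, 187/96)
obs 2: x=3 → posterior Inverse-Gamma(12/5, 775/96)
obs 3: x=0 → posterior Inverse-Gamma(29/10, 787/96)
obs 4: x=1/4 → posterior Inverse-Gamma(17/5, 407/48)
obs 5: x=-5 → posterior Inverse-Gamma(39/10, 893/48)

alpha=39/10, beta=893/48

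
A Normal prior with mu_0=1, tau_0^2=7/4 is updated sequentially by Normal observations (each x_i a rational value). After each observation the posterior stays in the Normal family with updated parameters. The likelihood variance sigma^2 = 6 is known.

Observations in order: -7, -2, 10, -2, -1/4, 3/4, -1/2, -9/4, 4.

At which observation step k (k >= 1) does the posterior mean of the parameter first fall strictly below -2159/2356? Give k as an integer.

k = 2

obs 1: x=-7 → posterior Normal(-25/31, 42/31)
obs 2: x=-2 → posterior Normal(-39/38, 21/19)
obs 3: x=10 → posterior Normal(31/45, 14/15)
obs 4: x=-2 → posterior Normal(17/52, 21/26)
obs 5: x=-1/4 → posterior Normal(61/236, 42/59)
obs 6: x=3/4 → posterior Normal(41/132, 7/11)
obs 7: x=-1/2 → posterior Normal(17/73, 42/73)
obs 8: x=-9/4 → posterior Normal(1/64, 21/40)
obs 9: x=4 → posterior Normal(39/116, 14/29)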